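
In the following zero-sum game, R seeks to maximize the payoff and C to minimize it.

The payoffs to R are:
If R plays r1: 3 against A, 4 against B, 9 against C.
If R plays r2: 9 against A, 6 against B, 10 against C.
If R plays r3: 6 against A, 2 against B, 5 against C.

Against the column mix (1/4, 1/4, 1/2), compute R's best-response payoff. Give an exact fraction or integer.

35/4

r1: (3)·(1/4) + (4)·(1/4) + (9)·(1/2) = 25/4.
r2: (9)·(1/4) + (6)·(1/4) + (10)·(1/2) = 35/4.
r3: (6)·(1/4) + (2)·(1/4) + (5)·(1/2) = 9/2.
The best pure response is r2 with expected payoff 35/4.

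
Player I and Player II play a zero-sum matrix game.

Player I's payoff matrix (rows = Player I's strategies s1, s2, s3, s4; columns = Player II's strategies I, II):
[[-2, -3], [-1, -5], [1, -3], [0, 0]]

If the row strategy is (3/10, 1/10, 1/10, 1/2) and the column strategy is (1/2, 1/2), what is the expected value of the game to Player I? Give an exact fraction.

-23/20

Against (1/2, 1/2), each row's expected payoff is s1: -5/2; s2: -3; s3: -1; s4: 0.
Taking the (3/10, 1/10, 1/10, 1/2)-weighted average: (3/10)·(-5/2) + (1/10)·(-3) + (1/10)·(-1) + (1/2)·(0) = -23/20.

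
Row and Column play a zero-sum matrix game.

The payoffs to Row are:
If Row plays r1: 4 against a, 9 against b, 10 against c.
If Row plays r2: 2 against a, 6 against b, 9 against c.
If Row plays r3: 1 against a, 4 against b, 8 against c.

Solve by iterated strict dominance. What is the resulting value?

4

Row r2 is strictly dominated by row r1 (4>2, 9>6, 10>9); eliminate r2.
Column b is strictly dominated by a for Column (4<9, 1<4); eliminate b.
Row r3 is strictly dominated by row r1 (4>1, 10>8); eliminate r3.
Column c is strictly dominated by a for Column (4<10); eliminate c.
Only (r1, a) remains, with payoff 4.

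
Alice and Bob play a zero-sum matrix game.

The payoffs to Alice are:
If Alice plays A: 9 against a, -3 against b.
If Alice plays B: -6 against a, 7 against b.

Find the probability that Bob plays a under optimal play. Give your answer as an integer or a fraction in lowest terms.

2/5

Row minima are -3 and -6, so Alice's maximin is -3; column maxima are 9 and 7, so Bob's minimax is 7. These differ, so the equilibrium is in mixed strategies.
Let Bob play a with probability q. Alice is indifferent when 9q − 3(1−q) = −6q + 7(1−q), giving q = 2/5.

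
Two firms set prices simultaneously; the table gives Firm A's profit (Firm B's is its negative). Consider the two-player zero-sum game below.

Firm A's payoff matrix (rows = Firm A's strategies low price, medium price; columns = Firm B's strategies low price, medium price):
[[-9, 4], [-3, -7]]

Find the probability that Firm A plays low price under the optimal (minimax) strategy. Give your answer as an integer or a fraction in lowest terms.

Row minima are -9 and -7, so Firm A's maximin is -7; column maxima are -3 and 4, so Firm B's minimax is -3. These differ, so the equilibrium is in mixed strategies.
Let Firm A play low price with probability p. Firm B is indifferent when −9p − 3(1−p) = 4p − 7(1−p), giving p = 4/17.

4/17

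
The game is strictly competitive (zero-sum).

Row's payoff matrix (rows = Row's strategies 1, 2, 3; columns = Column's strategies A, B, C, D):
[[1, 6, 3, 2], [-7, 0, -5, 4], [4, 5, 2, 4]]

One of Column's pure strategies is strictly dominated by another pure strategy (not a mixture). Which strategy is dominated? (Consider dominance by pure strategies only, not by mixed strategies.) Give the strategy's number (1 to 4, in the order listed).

Column prefers columns that give Row less. Compare B with A: 1 < 6, -7 < 0, 4 < 5.
So A strictly dominates B for Column; B is strictly dominated.

2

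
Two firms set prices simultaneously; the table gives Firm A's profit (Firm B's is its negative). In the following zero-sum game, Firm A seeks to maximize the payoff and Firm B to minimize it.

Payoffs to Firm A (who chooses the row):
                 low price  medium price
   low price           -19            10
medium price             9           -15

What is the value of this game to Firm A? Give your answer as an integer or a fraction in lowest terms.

Row minima are -19 and -15, so Firm A's maximin is -15; column maxima are 9 and 10, so Firm B's minimax is 9. These differ, so the equilibrium is in mixed strategies.
Let Firm A play low price with probability p. Firm B is indifferent when −19p + 9(1−p) = 10p − 15(1−p), giving p = 24/53.
Let Firm B play low price with probability q. Firm A is indifferent when −19q + 10(1−q) = 9q − 15(1−q), giving q = 25/53.
The value is -19·(25/53) + (10)·(28/53) = -195/53.

-195/53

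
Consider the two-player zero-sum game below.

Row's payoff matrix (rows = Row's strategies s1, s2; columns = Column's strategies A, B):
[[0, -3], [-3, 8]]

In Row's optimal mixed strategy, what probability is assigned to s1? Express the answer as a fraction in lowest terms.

Row minima are -3 and -3, so Row's maximin is -3; column maxima are 0 and 8, so Column's minimax is 0. These differ, so the equilibrium is in mixed strategies.
Let Row play s1 with probability p. Column is indifferent when −3(1−p) = −3p + 8(1−p), giving p = 11/14.

11/14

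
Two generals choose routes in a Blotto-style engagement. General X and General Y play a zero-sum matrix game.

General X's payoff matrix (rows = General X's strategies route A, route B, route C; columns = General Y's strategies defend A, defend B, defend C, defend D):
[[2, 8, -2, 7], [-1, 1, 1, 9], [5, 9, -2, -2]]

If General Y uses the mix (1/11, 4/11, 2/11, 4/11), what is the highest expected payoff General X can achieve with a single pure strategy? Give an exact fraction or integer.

58/11

route A: (2)·(1/11) + (8)·(4/11) + (-2)·(2/11) + (7)·(4/11) = 58/11.
route B: (-1)·(1/11) + (1)·(4/11) + (1)·(2/11) + (9)·(4/11) = 41/11.
route C: (5)·(1/11) + (9)·(4/11) + (-2)·(2/11) + (-2)·(4/11) = 29/11.
The best pure response is route A with expected payoff 58/11.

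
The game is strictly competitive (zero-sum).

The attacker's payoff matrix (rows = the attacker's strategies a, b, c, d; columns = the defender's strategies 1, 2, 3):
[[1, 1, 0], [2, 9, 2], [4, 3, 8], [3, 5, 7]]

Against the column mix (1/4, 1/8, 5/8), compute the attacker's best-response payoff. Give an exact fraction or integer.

a: (1)·(1/4) + (1)·(1/8) + (0)·(5/8) = 3/8.
b: (2)·(1/4) + (9)·(1/8) + (2)·(5/8) = 23/8.
c: (4)·(1/4) + (3)·(1/8) + (8)·(5/8) = 51/8.
d: (3)·(1/4) + (5)·(1/8) + (7)·(5/8) = 23/4.
The best pure response is c with expected payoff 51/8.

51/8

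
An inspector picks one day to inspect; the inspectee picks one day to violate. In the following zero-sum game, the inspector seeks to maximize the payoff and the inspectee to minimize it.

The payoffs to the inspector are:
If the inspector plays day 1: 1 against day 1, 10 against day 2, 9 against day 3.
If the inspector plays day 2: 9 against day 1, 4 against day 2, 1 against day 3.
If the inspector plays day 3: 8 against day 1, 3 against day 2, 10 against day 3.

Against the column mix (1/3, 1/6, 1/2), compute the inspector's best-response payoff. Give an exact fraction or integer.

49/6

day 1: (1)·(1/3) + (10)·(1/6) + (9)·(1/2) = 13/2.
day 2: (9)·(1/3) + (4)·(1/6) + (1)·(1/2) = 25/6.
day 3: (8)·(1/3) + (3)·(1/6) + (10)·(1/2) = 49/6.
The best pure response is day 3 with expected payoff 49/6.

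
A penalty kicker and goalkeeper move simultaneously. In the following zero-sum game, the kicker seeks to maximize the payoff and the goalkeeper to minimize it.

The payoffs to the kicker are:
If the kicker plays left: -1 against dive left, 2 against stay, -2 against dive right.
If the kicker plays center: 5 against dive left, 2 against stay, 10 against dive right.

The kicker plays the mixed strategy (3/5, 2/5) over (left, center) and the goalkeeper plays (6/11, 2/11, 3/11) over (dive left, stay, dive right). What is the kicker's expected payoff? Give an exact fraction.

Against (6/11, 2/11, 3/11), each row's expected payoff is left: -8/11; center: 64/11.
Taking the (3/5, 2/5)-weighted average: (3/5)·(-8/11) + (2/5)·(64/11) = 104/55.

104/55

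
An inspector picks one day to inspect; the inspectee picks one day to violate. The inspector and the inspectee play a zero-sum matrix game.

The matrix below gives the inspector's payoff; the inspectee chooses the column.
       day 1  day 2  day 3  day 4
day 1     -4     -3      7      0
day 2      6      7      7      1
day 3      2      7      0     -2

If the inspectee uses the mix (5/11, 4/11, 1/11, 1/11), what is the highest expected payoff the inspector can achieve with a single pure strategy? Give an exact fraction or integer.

6

day 1: (-4)·(5/11) + (-3)·(4/11) + (7)·(1/11) + (0)·(1/11) = -25/11.
day 2: (6)·(5/11) + (7)·(4/11) + (7)·(1/11) + (1)·(1/11) = 6.
day 3: (2)·(5/11) + (7)·(4/11) + (0)·(1/11) + (-2)·(1/11) = 36/11.
The best pure response is day 2 with expected payoff 6.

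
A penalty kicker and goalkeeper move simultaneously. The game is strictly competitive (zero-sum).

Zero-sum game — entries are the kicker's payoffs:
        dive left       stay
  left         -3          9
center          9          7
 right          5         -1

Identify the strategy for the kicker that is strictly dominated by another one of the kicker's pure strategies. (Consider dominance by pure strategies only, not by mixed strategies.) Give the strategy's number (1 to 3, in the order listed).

Compare right with center: 9 > 5, 7 > -1.
So center strictly dominates right for the kicker; right is strictly dominated.

3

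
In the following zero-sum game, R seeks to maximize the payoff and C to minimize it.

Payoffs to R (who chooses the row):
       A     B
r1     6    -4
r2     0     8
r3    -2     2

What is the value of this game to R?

8/3

Row r3 is strictly dominated by row r2, so R never plays it.
The remaining 2×2 game on (r1, r2) × (A, B) has no saddle point. Let R play r1 with probability p; indifference gives 6p = −4p + 8(1−p), so p = 4/9.
Similarly C's optimal q on A is 2/3, and the value is 6·(2/3) + (-4)·(1/3) = 8/3.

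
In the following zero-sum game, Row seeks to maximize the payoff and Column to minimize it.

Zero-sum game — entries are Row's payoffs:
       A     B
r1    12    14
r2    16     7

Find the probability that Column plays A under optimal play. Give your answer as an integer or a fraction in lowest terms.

7/11

Row minima are 12 and 7, so Row's maximin is 12; column maxima are 16 and 14, so Column's minimax is 14. These differ, so the equilibrium is in mixed strategies.
Let Column play A with probability q. Row is indifferent when 12q + 14(1−q) = 16q + 7(1−q), giving q = 7/11.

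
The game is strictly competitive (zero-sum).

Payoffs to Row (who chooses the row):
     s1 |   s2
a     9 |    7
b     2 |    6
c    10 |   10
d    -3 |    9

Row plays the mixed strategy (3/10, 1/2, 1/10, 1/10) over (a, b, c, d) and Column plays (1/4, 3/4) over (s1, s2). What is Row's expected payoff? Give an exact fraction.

127/20

Against (1/4, 3/4), each row's expected payoff is a: 15/2; b: 5; c: 10; d: 6.
Taking the (3/10, 1/2, 1/10, 1/10)-weighted average: (3/10)·(15/2) + (1/2)·(5) + (1/10)·(10) + (1/10)·(6) = 127/20.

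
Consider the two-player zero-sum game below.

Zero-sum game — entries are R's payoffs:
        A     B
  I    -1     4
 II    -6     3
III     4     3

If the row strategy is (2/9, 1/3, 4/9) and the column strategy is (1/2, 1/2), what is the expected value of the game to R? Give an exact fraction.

Against (1/2, 1/2), each row's expected payoff is I: 3/2; II: -3/2; III: 7/2.
Taking the (2/9, 1/3, 4/9)-weighted average: (2/9)·(3/2) + (1/3)·(-3/2) + (4/9)·(7/2) = 25/18.

25/18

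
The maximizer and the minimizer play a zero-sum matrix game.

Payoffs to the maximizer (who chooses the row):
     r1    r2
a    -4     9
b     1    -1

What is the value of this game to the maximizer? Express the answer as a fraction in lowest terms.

Row minima are -4 and -1, so the maximizer's maximin is -1; column maxima are 1 and 9, so the minimizer's minimax is 1. These differ, so the equilibrium is in mixed strategies.
Let the maximizer play a with probability p. The minimizer is indifferent when −4p + (1−p) = 9p − (1−p), giving p = 2/15.
Let the minimizer play r1 with probability q. The maximizer is indifferent when −4q + 9(1−q) = q − (1−q), giving q = 2/3.
The value is -4·(2/3) + (9)·(1/3) = 1/3.

1/3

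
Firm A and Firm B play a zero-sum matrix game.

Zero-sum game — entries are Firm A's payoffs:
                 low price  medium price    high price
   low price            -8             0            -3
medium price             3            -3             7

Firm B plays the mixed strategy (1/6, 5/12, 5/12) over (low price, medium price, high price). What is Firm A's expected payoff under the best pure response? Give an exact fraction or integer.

13/6

low price: (-8)·(1/6) + (0)·(5/12) + (-3)·(5/12) = -31/12.
medium price: (3)·(1/6) + (-3)·(5/12) + (7)·(5/12) = 13/6.
The best pure response is medium price with expected payoff 13/6.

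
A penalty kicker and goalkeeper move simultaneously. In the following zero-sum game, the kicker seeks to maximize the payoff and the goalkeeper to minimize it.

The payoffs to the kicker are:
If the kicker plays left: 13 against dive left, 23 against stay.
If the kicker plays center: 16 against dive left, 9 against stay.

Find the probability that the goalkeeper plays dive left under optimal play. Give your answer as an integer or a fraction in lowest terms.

14/17

Row minima are 13 and 9, so the kicker's maximin is 13; column maxima are 16 and 23, so the goalkeeper's minimax is 16. These differ, so the equilibrium is in mixed strategies.
Let the goalkeeper play dive left with probability q. The kicker is indifferent when 13q + 23(1−q) = 16q + 9(1−q), giving q = 14/17.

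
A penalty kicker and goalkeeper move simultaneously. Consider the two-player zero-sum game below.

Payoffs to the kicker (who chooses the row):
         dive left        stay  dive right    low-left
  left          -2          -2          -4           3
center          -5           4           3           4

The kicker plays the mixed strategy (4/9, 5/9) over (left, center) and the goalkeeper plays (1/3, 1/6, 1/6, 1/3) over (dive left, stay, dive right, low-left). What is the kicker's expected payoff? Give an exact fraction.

1/6

Against (1/3, 1/6, 1/6, 1/3), each row's expected payoff is left: -2/3; center: 5/6.
Taking the (4/9, 5/9)-weighted average: (4/9)·(-2/3) + (5/9)·(5/6) = 1/6.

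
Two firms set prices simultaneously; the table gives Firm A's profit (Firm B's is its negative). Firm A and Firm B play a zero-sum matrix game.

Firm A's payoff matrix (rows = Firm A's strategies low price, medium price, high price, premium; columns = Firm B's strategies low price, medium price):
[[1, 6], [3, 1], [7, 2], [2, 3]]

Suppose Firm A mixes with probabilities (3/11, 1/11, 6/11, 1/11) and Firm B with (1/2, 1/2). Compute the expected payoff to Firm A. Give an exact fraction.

42/11

Against (1/2, 1/2), each row's expected payoff is low price: 7/2; medium price: 2; high price: 9/2; premium: 5/2.
Taking the (3/11, 1/11, 6/11, 1/11)-weighted average: (3/11)·(7/2) + (1/11)·(2) + (6/11)·(9/2) + (1/11)·(5/2) = 42/11.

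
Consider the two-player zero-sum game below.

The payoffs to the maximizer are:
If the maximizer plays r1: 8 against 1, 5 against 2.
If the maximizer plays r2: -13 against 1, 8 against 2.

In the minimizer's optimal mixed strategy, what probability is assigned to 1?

Row minima are 5 and -13, so the maximizer's maximin is 5; column maxima are 8 and 8, so the minimizer's minimax is 8. These differ, so the equilibrium is in mixed strategies.
Let the minimizer play 1 with probability q. The maximizer is indifferent when 8q + 5(1−q) = −13q + 8(1−q), giving q = 1/8.

1/8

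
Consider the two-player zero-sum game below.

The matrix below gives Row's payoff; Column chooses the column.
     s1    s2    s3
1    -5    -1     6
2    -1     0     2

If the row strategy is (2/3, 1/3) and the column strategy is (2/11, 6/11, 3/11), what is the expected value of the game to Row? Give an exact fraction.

8/33

Against (2/11, 6/11, 3/11), each row's expected payoff is 1: 2/11; 2: 4/11.
Taking the (2/3, 1/3)-weighted average: (2/3)·(2/11) + (1/3)·(4/11) = 8/33.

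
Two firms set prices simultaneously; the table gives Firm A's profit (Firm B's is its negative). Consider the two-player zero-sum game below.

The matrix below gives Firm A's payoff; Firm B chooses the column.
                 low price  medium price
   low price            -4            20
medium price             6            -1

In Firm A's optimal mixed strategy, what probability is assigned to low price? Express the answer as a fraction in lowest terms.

7/31

Row minima are -4 and -1, so Firm A's maximin is -1; column maxima are 6 and 20, so Firm B's minimax is 6. These differ, so the equilibrium is in mixed strategies.
Let Firm A play low price with probability p. Firm B is indifferent when −4p + 6(1−p) = 20p − (1−p), giving p = 7/31.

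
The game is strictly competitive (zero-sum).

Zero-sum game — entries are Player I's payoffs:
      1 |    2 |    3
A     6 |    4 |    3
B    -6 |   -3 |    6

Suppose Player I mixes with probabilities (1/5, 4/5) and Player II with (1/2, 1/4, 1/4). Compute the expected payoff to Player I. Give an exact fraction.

Against (1/2, 1/4, 1/4), each row's expected payoff is A: 19/4; B: -9/4.
Taking the (1/5, 4/5)-weighted average: (1/5)·(19/4) + (4/5)·(-9/4) = -17/20.

-17/20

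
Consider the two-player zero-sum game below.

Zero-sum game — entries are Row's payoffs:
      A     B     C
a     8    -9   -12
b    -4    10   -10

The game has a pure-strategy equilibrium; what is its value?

-10

Row minima: -12, -10 → Row's maximin is -10.
Column maxima: 8, 10, -10 → Column's minimax is -10.
They coincide at (b, C), so the value is -10.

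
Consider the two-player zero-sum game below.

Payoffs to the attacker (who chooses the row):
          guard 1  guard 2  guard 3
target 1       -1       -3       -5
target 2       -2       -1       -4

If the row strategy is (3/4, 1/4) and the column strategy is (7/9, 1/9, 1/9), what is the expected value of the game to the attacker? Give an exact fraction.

-16/9

Against (7/9, 1/9, 1/9), each row's expected payoff is target 1: -5/3; target 2: -19/9.
Taking the (3/4, 1/4)-weighted average: (3/4)·(-5/3) + (1/4)·(-19/9) = -16/9.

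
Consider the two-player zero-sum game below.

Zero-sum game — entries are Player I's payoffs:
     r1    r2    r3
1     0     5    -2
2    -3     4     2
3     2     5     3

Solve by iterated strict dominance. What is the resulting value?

Column r2 is strictly dominated by r1 for Player II (0<5, -3<4, 2<5); eliminate r2.
Row 2 is strictly dominated by row 3 (2>-3, 3>2); eliminate 2.
Row 1 is strictly dominated by row 3 (2>0, 3>-2); eliminate 1.
Column r3 is strictly dominated by r1 for Player II (2<3); eliminate r3.
Only (3, r1) remains, with payoff 2.

2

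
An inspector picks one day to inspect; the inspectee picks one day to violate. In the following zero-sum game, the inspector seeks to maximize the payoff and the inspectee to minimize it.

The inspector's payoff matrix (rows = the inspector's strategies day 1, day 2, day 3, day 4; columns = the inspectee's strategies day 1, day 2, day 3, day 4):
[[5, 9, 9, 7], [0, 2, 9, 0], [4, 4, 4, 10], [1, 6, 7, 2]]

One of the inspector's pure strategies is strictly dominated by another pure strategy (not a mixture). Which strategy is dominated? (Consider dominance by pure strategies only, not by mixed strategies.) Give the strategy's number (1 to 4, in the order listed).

4

Compare day 4 with day 1: 5 > 1, 9 > 6, 9 > 7, 7 > 2.
So day 1 strictly dominates day 4 for the inspector; day 4 is strictly dominated.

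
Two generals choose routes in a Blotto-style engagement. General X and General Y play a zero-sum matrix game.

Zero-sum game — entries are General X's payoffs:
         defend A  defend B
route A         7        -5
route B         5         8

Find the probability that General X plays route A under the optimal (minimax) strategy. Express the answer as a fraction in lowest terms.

1/5

Row minima are -5 and 5, so General X's maximin is 5; column maxima are 7 and 8, so General Y's minimax is 7. These differ, so the equilibrium is in mixed strategies.
Let General X play route A with probability p. General Y is indifferent when 7p + 5(1−p) = −5p + 8(1−p), giving p = 1/5.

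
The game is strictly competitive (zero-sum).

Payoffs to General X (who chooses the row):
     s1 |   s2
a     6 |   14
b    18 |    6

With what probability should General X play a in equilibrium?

Row minima are 6 and 6, so General X's maximin is 6; column maxima are 18 and 14, so General Y's minimax is 14. These differ, so the equilibrium is in mixed strategies.
Let General X play a with probability p. General Y is indifferent when 6p + 18(1−p) = 14p + 6(1−p), giving p = 3/5.

3/5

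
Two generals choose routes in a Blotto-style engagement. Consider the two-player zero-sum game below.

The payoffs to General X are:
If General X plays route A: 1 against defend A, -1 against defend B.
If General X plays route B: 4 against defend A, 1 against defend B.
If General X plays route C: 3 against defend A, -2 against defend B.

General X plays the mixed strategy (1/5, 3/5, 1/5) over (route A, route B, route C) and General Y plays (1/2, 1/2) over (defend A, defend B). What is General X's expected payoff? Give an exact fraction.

8/5

Against (1/2, 1/2), each row's expected payoff is route A: 0; route B: 5/2; route C: 1/2.
Taking the (1/5, 3/5, 1/5)-weighted average: (1/5)·(0) + (3/5)·(5/2) + (1/5)·(1/2) = 8/5.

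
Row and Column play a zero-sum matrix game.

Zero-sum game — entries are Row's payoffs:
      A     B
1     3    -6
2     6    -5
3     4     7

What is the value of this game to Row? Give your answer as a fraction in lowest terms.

31/7

Row 1 is strictly dominated by row 2, so Row never plays it.
The remaining 2×2 game on (2, 3) × (A, B) has no saddle point. Let Row play 2 with probability p; indifference gives 6p + 4(1−p) = −5p + 7(1−p), so p = 3/14.
Similarly Column's optimal q on A is 6/7, and the value is 6·(6/7) + (-5)·(1/7) = 31/7.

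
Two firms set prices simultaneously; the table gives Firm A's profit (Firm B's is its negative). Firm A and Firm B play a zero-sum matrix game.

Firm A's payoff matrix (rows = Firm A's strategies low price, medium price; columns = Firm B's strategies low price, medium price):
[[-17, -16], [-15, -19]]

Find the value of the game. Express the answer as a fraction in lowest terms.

-83/5

Row minima are -17 and -19, so Firm A's maximin is -17; column maxima are -15 and -16, so Firm B's minimax is -16. These differ, so the equilibrium is in mixed strategies.
Let Firm A play low price with probability p. Firm B is indifferent when −17p − 15(1−p) = −16p − 19(1−p), giving p = 4/5.
Let Firm B play low price with probability q. Firm A is indifferent when −17q − 16(1−q) = −15q − 19(1−q), giving q = 3/5.
The value is -17·(3/5) + (-16)·(2/5) = -83/5.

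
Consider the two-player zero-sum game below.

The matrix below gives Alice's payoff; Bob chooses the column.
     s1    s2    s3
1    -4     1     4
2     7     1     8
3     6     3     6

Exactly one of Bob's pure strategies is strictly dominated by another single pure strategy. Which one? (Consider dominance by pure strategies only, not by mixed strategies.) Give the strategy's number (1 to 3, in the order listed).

Bob prefers columns that give Alice less. Compare s3 with s2: 1 < 4, 1 < 8, 3 < 6.
So s2 strictly dominates s3 for Bob; s3 is strictly dominated.

3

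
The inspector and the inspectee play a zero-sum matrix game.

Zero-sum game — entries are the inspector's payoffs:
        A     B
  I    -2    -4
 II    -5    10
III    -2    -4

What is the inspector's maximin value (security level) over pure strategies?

The worst-case payoff for each row is I: -4, II: -5, III: -4.
The best of these is -4.

-4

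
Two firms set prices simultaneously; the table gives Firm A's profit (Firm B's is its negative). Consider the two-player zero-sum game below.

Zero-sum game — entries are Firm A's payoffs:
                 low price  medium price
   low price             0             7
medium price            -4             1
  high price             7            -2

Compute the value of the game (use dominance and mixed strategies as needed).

Row medium price is strictly dominated by row low price, so Firm A never plays it.
The remaining 2×2 game on (low price, high price) × (low price, medium price) has no saddle point. Let Firm A play low price with probability p; indifference gives 7(1−p) = 7p − 2(1−p), so p = 9/16.
Similarly Firm B's optimal q on low price is 9/16, and the value is 0·(9/16) + (7)·(7/16) = 49/16.

49/16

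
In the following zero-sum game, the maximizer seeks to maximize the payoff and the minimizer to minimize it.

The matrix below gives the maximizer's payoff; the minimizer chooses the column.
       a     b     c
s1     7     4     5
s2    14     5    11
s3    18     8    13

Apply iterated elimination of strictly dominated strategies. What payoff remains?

8

Column c is strictly dominated by b for the minimizer (4<5, 5<11, 8<13); eliminate c.
Row s1 is strictly dominated by row s2 (14>7, 5>4); eliminate s1.
Row s2 is strictly dominated by row s3 (18>14, 8>5); eliminate s2.
Column a is strictly dominated by b for the minimizer (8<18); eliminate a.
Only (s3, b) remains, with payoff 8.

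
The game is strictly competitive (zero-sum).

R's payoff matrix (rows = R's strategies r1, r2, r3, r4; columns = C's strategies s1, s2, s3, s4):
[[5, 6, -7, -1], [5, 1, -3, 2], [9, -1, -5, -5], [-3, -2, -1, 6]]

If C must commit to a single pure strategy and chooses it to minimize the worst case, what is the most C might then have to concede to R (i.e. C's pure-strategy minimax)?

The worst case (largest entry) in each column is s1: 9, s2: 6, s3: -1, s4: 6.
The best (smallest) of these is -1.

-1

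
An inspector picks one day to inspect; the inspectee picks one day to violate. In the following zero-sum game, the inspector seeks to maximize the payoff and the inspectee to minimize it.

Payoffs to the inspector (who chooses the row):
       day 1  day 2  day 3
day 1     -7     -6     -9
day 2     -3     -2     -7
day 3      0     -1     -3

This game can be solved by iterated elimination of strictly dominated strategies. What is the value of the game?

Column day 2 is strictly dominated by day 3 for the inspectee (-9<-6, -7<-2, -3<-1); eliminate day 2.
Column day 1 is strictly dominated by day 3 for the inspectee (-9<-7, -7<-3, -3<0); eliminate day 1.
Row day 2 is strictly dominated by row day 3 (-3>-7); eliminate day 2.
Row day 1 is strictly dominated by row day 3 (-3>-9); eliminate day 1.
Only (day 3, day 3) remains, with payoff -3.

-3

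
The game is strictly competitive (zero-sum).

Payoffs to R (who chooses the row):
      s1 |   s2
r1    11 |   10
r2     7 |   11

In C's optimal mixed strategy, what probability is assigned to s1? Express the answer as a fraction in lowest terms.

Row minima are 10 and 7, so R's maximin is 10; column maxima are 11 and 11, so C's minimax is 11. These differ, so the equilibrium is in mixed strategies.
Let C play s1 with probability q. R is indifferent when 11q + 10(1−q) = 7q + 11(1−q), giving q = 1/5.

1/5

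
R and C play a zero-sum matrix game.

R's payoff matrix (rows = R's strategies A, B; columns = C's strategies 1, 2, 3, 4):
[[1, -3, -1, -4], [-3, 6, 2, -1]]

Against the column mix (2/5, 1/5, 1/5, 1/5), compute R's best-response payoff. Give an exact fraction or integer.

A: (1)·(2/5) + (-3)·(1/5) + (-1)·(1/5) + (-4)·(1/5) = -6/5.
B: (-3)·(2/5) + (6)·(1/5) + (2)·(1/5) + (-1)·(1/5) = 1/5.
The best pure response is B with expected payoff 1/5.

1/5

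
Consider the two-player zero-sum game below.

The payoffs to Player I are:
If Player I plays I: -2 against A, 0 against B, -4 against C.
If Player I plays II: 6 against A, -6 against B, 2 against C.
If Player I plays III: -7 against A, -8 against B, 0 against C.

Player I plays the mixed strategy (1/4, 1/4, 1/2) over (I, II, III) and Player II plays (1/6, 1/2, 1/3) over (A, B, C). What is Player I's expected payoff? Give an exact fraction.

Against (1/6, 1/2, 1/3), each row's expected payoff is I: -5/3; II: -4/3; III: -31/6.
Taking the (1/4, 1/4, 1/2)-weighted average: (1/4)·(-5/3) + (1/4)·(-4/3) + (1/2)·(-31/6) = -10/3.

-10/3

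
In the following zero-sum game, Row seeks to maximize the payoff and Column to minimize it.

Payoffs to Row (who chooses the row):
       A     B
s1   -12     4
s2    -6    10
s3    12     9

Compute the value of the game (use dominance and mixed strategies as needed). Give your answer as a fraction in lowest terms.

174/19

Row s1 is strictly dominated by row s2, so Row never plays it.
The remaining 2×2 game on (s2, s3) × (A, B) has no saddle point. Let Row play s2 with probability p; indifference gives −6p + 12(1−p) = 10p + 9(1−p), so p = 3/19.
Similarly Column's optimal q on A is 1/19, and the value is -6·(1/19) + (10)·(18/19) = 174/19.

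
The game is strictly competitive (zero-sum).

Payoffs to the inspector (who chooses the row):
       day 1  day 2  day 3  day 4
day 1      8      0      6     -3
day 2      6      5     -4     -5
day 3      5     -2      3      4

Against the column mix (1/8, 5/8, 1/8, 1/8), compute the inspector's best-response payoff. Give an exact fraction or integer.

day 1: (8)·(1/8) + (0)·(5/8) + (6)·(1/8) + (-3)·(1/8) = 11/8.
day 2: (6)·(1/8) + (5)·(5/8) + (-4)·(1/8) + (-5)·(1/8) = 11/4.
day 3: (5)·(1/8) + (-2)·(5/8) + (3)·(1/8) + (4)·(1/8) = 1/4.
The best pure response is day 2 with expected payoff 11/4.

11/4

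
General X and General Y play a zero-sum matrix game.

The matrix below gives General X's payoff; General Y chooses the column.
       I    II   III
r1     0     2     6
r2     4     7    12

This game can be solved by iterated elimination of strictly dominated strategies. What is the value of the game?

Row r1 is strictly dominated by row r2 (4>0, 7>2, 12>6); eliminate r1.
Column III is strictly dominated by I for General Y (4<12); eliminate III.
Column II is strictly dominated by I for General Y (4<7); eliminate II.
Only (r2, I) remains, with payoff 4.

4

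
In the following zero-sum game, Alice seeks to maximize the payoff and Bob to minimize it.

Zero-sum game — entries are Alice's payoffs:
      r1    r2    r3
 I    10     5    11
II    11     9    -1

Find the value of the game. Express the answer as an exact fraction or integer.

Column r1 is strictly dominated by r2 for Bob (it gives Alice more in every row).
The remaining 2×2 game on (I, II) × (r2, r3) has no saddle point. Let Alice play I with probability p; indifference gives 5p + 9(1−p) = 11p − (1−p), so p = 5/8.
Similarly Bob's optimal q on r2 is 3/4, and the value is 5·(3/4) + (11)·(1/4) = 13/2.

13/2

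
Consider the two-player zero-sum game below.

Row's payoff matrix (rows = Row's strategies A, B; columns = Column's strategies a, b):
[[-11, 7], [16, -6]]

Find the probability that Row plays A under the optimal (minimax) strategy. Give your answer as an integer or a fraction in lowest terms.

Row minima are -11 and -6, so Row's maximin is -6; column maxima are 16 and 7, so Column's minimax is 7. These differ, so the equilibrium is in mixed strategies.
Let Row play A with probability p. Column is indifferent when −11p + 16(1−p) = 7p − 6(1−p), giving p = 11/20.

11/20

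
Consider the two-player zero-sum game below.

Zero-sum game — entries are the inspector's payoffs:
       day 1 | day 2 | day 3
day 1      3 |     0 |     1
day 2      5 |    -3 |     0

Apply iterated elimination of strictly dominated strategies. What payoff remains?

0

Column day 3 is strictly dominated by day 2 for the inspectee (0<1, -3<0); eliminate day 3.
Column day 1 is strictly dominated by day 2 for the inspectee (0<3, -3<5); eliminate day 1.
Row day 2 is strictly dominated by row day 1 (0>-3); eliminate day 2.
Only (day 1, day 2) remains, with payoff 0.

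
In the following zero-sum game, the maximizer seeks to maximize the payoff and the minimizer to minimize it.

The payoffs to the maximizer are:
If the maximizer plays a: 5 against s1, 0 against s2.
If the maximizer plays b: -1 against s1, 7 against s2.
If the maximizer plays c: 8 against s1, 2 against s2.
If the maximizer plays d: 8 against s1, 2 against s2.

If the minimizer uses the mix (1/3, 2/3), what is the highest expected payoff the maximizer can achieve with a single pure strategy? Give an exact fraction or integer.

13/3

a: (5)·(1/3) + (0)·(2/3) = 5/3.
b: (-1)·(1/3) + (7)·(2/3) = 13/3.
c: (8)·(1/3) + (2)·(2/3) = 4.
d: (8)·(1/3) + (2)·(2/3) = 4.
The best pure response is b with expected payoff 13/3.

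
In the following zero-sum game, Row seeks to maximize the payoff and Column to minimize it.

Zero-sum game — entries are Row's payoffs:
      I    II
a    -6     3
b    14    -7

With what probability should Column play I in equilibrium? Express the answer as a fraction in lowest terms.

Row minima are -6 and -7, so Row's maximin is -6; column maxima are 14 and 3, so Column's minimax is 3. These differ, so the equilibrium is in mixed strategies.
Let Column play I with probability q. Row is indifferent when −6q + 3(1−q) = 14q − 7(1−q), giving q = 1/3.

1/3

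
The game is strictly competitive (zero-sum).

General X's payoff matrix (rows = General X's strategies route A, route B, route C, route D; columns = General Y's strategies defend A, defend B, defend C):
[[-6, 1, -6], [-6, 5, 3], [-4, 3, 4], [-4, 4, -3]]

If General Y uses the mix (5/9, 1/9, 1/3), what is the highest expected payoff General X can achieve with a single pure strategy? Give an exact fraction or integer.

route A: (-6)·(5/9) + (1)·(1/9) + (-6)·(1/3) = -47/9.
route B: (-6)·(5/9) + (5)·(1/9) + (3)·(1/3) = -16/9.
route C: (-4)·(5/9) + (3)·(1/9) + (4)·(1/3) = -5/9.
route D: (-4)·(5/9) + (4)·(1/9) + (-3)·(1/3) = -25/9.
The best pure response is route C with expected payoff -5/9.

-5/9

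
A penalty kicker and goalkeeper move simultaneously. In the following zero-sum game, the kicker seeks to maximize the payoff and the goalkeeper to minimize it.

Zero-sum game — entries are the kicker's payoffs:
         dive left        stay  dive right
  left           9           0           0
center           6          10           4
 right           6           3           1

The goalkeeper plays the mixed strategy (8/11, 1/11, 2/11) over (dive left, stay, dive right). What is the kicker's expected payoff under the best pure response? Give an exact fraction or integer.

72/11

left: (9)·(8/11) + (0)·(1/11) + (0)·(2/11) = 72/11.
center: (6)·(8/11) + (10)·(1/11) + (4)·(2/11) = 6.
right: (6)·(8/11) + (3)·(1/11) + (1)·(2/11) = 53/11.
The best pure response is left with expected payoff 72/11.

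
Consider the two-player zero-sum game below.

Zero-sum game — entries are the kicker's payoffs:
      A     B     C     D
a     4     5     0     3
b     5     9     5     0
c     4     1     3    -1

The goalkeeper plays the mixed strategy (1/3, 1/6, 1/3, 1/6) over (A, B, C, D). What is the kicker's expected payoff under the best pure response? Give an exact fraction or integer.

a: (4)·(1/3) + (5)·(1/6) + (0)·(1/3) + (3)·(1/6) = 8/3.
b: (5)·(1/3) + (9)·(1/6) + (5)·(1/3) + (0)·(1/6) = 29/6.
c: (4)·(1/3) + (1)·(1/6) + (3)·(1/3) + (-1)·(1/6) = 7/3.
The best pure response is b with expected payoff 29/6.

29/6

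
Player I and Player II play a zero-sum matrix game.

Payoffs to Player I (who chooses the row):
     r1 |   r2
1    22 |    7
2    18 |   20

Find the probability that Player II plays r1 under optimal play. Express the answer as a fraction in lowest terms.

Row minima are 7 and 18, so Player I's maximin is 18; column maxima are 22 and 20, so Player II's minimax is 20. These differ, so the equilibrium is in mixed strategies.
Let Player II play r1 with probability q. Player I is indifferent when 22q + 7(1−q) = 18q + 20(1−q), giving q = 13/17.

13/17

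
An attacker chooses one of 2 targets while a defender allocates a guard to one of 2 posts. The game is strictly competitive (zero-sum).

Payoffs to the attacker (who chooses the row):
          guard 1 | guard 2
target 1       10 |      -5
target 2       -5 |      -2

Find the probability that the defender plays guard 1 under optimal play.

1/6

Row minima are -5 and -5, so the attacker's maximin is -5; column maxima are 10 and -2, so the defender's minimax is -2. These differ, so the equilibrium is in mixed strategies.
Let the defender play guard 1 with probability q. The attacker is indifferent when 10q − 5(1−q) = −5q − 2(1−q), giving q = 1/6.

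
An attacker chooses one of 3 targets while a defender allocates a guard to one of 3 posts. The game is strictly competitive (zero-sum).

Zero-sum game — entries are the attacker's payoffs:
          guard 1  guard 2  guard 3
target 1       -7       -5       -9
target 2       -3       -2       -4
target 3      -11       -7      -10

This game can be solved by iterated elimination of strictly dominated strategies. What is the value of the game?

-4

Row target 3 is strictly dominated by row target 1 (-7>-11, -5>-7, -9>-10); eliminate target 3.
Column guard 2 is strictly dominated by guard 1 for the defender (-7<-5, -3<-2); eliminate guard 2.
Row target 1 is strictly dominated by row target 2 (-3>-7, -4>-9); eliminate target 1.
Column guard 1 is strictly dominated by guard 3 for the defender (-4<-3); eliminate guard 1.
Only (target 2, guard 3) remains, with payoff -4.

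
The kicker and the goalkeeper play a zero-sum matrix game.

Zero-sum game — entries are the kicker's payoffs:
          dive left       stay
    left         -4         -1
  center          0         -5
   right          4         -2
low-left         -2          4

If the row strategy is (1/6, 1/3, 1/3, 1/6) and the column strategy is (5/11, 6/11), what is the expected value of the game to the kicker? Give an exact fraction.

-28/33

Against (5/11, 6/11), each row's expected payoff is left: -26/11; center: -30/11; right: 8/11; low-left: 14/11.
Taking the (1/6, 1/3, 1/3, 1/6)-weighted average: (1/6)·(-26/11) + (1/3)·(-30/11) + (1/3)·(8/11) + (1/6)·(14/11) = -28/33.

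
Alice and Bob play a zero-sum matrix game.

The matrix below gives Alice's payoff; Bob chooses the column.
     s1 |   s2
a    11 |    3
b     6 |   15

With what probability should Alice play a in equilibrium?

Row minima are 3 and 6, so Alice's maximin is 6; column maxima are 11 and 15, so Bob's minimax is 11. These differ, so the equilibrium is in mixed strategies.
Let Alice play a with probability p. Bob is indifferent when 11p + 6(1−p) = 3p + 15(1−p), giving p = 9/17.

9/17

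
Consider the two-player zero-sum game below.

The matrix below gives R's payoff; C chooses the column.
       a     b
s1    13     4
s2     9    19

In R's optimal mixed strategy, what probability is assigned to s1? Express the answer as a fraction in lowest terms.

10/19

Row minima are 4 and 9, so R's maximin is 9; column maxima are 13 and 19, so C's minimax is 13. These differ, so the equilibrium is in mixed strategies.
Let R play s1 with probability p. C is indifferent when 13p + 9(1−p) = 4p + 19(1−p), giving p = 10/19.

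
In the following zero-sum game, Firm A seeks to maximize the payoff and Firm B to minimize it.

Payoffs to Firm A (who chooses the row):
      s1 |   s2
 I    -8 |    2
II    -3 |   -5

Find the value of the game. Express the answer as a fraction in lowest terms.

Row minima are -8 and -5, so Firm A's maximin is -5; column maxima are -3 and 2, so Firm B's minimax is -3. These differ, so the equilibrium is in mixed strategies.
Let Firm A play I with probability p. Firm B is indifferent when −8p − 3(1−p) = 2p − 5(1−p), giving p = 1/6.
Let Firm B play s1 with probability q. Firm A is indifferent when −8q + 2(1−q) = −3q − 5(1−q), giving q = 7/12.
The value is -8·(7/12) + (2)·(5/12) = -23/6.

-23/6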